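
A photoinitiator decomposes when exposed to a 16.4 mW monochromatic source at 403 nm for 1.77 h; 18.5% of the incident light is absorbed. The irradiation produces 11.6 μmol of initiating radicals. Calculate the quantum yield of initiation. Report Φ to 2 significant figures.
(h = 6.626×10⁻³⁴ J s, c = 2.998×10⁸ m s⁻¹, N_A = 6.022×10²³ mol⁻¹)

Product: 11.6 μmol = 1.16×10⁻⁵ mol.
Photon energy at 403 nm: hc/λ = (6.626×10⁻³⁴)(2.998×10⁸)/(403×10⁻⁹) = 4.929×10⁻¹⁹ J.
Energy delivered: (16.4 mW)(6372 s) = 104.5 J.
Photons incident: 104.5 / 4.929×10⁻¹⁹ = 2.120×10²⁰, i.e. 2.120×10²⁰/6.022×10²³ = 3.520×10⁻⁴ mol.
Photons absorbed: 0.185 × 3.520×10⁻⁴ = 6.512×10⁻⁵ mol.
Φ = 1.16×10⁻⁵ mol / 6.512×10⁻⁵ mol photons = 0.18.

Φ = 0.18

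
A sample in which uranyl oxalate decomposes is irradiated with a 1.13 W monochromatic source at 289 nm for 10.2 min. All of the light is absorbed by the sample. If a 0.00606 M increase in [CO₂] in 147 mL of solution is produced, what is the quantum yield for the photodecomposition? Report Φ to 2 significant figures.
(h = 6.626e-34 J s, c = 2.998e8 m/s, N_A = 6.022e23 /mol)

Product: (0.00606 M)(0.147 L) = 8.908e-4 mol.
Photon energy at 289 nm: hc/λ = (6.626e-34)(2.998e8)/(289e-9) = 6.874e-19 J.
Energy delivered: (1.13 W)(612 s) = 691.6 J.
Photons incident: 691.6 / 6.874e-19 = 1.006e21, i.e. 1.006e21/6.022e23 = 0.001671 mol.
Φ = 8.908e-4 mol / 0.001671 mol photons = 0.53.

Φ = 0.53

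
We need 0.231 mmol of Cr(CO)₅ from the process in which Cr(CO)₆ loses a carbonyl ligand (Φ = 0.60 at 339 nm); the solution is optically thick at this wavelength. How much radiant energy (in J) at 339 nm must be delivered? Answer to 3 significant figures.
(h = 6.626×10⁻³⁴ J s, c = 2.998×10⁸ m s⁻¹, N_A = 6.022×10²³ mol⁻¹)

136 J

Product: 0.231 mmol = 2.31×10⁻⁴ mol.
Photons that must be absorbed: 2.31×10⁻⁴ / 0.60 = 3.850×10⁻⁴ mol.
Photon energy: hc/λ = 5.860×10⁻¹⁹ J; per mole, 3.529×10⁵ J mol⁻¹.
Energy required: 3.850×10⁻⁴ × 3.529×10⁵ = 136 J.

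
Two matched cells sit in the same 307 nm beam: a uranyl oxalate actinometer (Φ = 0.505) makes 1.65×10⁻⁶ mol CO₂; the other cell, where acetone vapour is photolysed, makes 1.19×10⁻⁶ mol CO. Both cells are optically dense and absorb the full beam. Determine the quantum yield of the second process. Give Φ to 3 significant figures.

Photons absorbed by the actinometer: 1.65×10⁻⁶ / 0.505 = 3.267×10⁻⁶ mol.
Φ(unknown) = 1.19×10⁻⁶ / 3.267×10⁻⁶ = 0.364.

Φ = 0.364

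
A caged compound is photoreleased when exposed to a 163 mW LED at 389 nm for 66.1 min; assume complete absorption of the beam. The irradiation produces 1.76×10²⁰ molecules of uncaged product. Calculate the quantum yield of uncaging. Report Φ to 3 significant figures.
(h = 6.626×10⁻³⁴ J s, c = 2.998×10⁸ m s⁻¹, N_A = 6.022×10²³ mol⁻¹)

Product: 1.76×10²⁰ / 6.022×10²³ = 2.923×10⁻⁴ mol.
Photon energy at 389 nm: hc/λ = (6.626×10⁻³⁴)(2.998×10⁸)/(389×10⁻⁹) = 5.107×10⁻¹⁹ J.
Energy delivered: (163 mW)(3966 s) = 646.5 J.
Photons incident: 646.5 / 5.107×10⁻¹⁹ = 1.266×10²¹, i.e. 1.266×10²¹/6.022×10²³ = 0.002102 mol.
Φ = 2.923×10⁻⁴ mol / 0.002102 mol photons = 0.139.

Φ = 0.139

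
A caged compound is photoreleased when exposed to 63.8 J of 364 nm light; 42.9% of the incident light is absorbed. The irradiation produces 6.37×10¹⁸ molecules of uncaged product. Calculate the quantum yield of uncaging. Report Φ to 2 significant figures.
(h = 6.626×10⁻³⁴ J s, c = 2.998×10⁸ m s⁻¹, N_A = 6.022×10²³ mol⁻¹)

Product: 6.37×10¹⁸ / 6.022×10²³ = 1.058×10⁻⁵ mol.
Photon energy at 364 nm: hc/λ = (6.626×10⁻³⁴)(2.998×10⁸)/(364×10⁻⁹) = 5.457×10⁻¹⁹ J.
Photons incident: 63.8 / 5.457×10⁻¹⁹ = 1.169×10²⁰, i.e. 1.169×10²⁰/6.022×10²³ = 1.941×10⁻⁴ mol.
Photons absorbed: 0.429 × 1.941×10⁻⁴ = 8.327×10⁻⁵ mol.
Φ = 1.058×10⁻⁵ mol / 8.327×10⁻⁵ mol photons = 0.13.

Φ = 0.13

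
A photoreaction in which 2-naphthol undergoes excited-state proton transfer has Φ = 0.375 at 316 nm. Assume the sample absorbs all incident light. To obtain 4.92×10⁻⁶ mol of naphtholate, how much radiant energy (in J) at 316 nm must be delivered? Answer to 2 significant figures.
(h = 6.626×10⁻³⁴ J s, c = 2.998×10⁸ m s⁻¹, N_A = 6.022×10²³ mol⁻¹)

Photons that must be absorbed: 4.92×10⁻⁶ / 0.375 = 1.312×10⁻⁵ mol.
Photon energy: hc/λ = 6.286×10⁻¹⁹ J; per mole, 3.785×10⁵ J mol⁻¹.
Energy required: 1.312×10⁻⁵ × 3.785×10⁵ = 5.0 J.

5.0 J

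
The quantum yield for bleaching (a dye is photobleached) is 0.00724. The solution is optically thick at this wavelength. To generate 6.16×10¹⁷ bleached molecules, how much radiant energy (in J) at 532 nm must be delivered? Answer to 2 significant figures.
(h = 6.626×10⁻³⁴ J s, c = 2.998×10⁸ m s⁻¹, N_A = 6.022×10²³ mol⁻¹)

32 J

Product: 6.16×10¹⁷ / 6.022×10²³ = 1.023×10⁻⁶ mol.
Photons that must be absorbed: 1.023×10⁻⁶ / 0.00724 = 1.413×10⁻⁴ mol.
Photon energy: hc/λ = 3.734×10⁻¹⁹ J; per mole, 2.249×10⁵ J mol⁻¹.
Energy required: 1.413×10⁻⁴ × 2.249×10⁵ = 32 J.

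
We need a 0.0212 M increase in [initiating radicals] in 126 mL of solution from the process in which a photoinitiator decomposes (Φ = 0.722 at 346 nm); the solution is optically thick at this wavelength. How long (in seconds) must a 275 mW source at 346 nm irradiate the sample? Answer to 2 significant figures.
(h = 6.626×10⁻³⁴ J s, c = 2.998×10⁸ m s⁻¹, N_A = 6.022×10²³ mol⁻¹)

t ≈ 4700 s

Product: (0.0212 M)(0.126 L) = 0.002671 mol.
Photons that must be absorbed: 0.002671 / 0.722 = 0.003699 mol.
Photon energy: hc/λ = 5.741×10⁻¹⁹ J; per mole, 3.457×10⁵ J mol⁻¹.
Energy required: 0.003699 × 3.457×10⁵ = 1279 J.
Time: 1279 J / 0.275 W = 4700 s.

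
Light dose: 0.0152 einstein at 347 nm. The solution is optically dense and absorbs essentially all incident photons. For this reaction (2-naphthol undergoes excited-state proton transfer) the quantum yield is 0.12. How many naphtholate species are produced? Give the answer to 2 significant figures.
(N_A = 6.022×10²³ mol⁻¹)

Product: Φ × n_abs = 0.12 × 0.0152 = 0.001824 mol.
As a count: 0.001824 × 6.022×10²³ = 1.1×10²¹.

1.1×10²¹ species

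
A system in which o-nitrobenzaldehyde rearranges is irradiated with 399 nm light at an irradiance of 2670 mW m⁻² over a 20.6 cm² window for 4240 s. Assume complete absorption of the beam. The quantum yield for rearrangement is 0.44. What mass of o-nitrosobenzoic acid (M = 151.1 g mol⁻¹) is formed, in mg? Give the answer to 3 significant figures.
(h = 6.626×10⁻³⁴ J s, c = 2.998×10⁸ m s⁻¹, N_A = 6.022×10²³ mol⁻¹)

Photon energy at 399 nm: hc/λ = (6.626×10⁻³⁴)(2.998×10⁸)/(399×10⁻⁹) = 4.979×10⁻¹⁹ J.
Energy delivered: (2670 mW m⁻²)(20.6×10⁻⁴ m²)(4240 s) = 23.32 J.
Photons incident: 23.32 / 4.979×10⁻¹⁹ = 4.684×10¹⁹, i.e. 4.684×10¹⁹/6.022×10²³ = 7.778×10⁻⁵ mol.
Product: Φ × n_abs = 0.44 × 7.778×10⁻⁵ = 3.422×10⁻⁵ mol.
Mass: 3.422×10⁻⁵ × 151.1 = 0.005171 g = 5.17 mg.

5.17 mg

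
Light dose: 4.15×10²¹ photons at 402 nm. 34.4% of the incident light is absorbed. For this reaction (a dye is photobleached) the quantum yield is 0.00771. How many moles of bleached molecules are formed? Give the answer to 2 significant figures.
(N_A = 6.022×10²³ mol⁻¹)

Moles of photons: 4.15×10²¹ / 6.022×10²³ = 0.006891 mol.
Photons absorbed: 0.344 × 0.006891 = 0.002371 mol.
Product: Φ × n_abs = 0.00771 × 0.002371 = 1.828×10⁻⁵ mol.

1.8×10⁻⁵ mol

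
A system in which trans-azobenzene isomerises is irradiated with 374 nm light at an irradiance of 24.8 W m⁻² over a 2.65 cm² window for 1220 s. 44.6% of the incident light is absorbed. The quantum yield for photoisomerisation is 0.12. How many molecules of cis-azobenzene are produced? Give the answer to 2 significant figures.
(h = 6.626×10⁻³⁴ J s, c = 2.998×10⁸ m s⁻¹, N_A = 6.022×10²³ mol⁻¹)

Photon energy at 374 nm: hc/λ = (6.626×10⁻³⁴)(2.998×10⁸)/(374×10⁻⁹) = 5.311×10⁻¹⁹ J.
Energy delivered: (24.8 W m⁻²)(2.65×10⁻⁴ m²)(1220 s) = 8.018 J.
Photons incident: 8.018 / 5.311×10⁻¹⁹ = 1.510×10¹⁹, i.e. 1.510×10¹⁹/6.022×10²³ = 2.507×10⁻⁵ mol.
Photons absorbed: 0.446 × 2.507×10⁻⁵ = 1.118×10⁻⁵ mol.
Product: Φ × n_abs = 0.12 × 1.118×10⁻⁵ = 1.342×10⁻⁶ mol.
As a count: 1.342×10⁻⁶ × 6.022×10²³ = 8.1×10¹⁷.

8.1×10¹⁷ molecules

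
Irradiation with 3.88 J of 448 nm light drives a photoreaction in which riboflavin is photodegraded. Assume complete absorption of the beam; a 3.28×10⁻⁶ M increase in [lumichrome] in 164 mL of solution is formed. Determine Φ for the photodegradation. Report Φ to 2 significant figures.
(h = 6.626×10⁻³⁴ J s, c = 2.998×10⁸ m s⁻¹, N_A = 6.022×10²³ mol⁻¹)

Product: (3.28×10⁻⁶ M)(0.164 L) = 5.379×10⁻⁷ mol.
Photon energy at 448 nm: hc/λ = (6.626×10⁻³⁴)(2.998×10⁸)/(448×10⁻⁹) = 4.434×10⁻¹⁹ J.
Photons incident: 3.88 / 4.434×10⁻¹⁹ = 8.751×10¹⁸, i.e. 8.751×10¹⁸/6.022×10²³ = 1.453×10⁻⁵ mol.
Φ = 5.379×10⁻⁷ mol / 1.453×10⁻⁵ mol photons = 0.037.

Φ = 0.037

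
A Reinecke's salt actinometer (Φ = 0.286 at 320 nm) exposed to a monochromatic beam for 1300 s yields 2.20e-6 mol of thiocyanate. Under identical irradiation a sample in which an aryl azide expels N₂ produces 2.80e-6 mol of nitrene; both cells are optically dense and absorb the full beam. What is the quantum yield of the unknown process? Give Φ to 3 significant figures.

Photons absorbed by the actinometer: 2.20e-6 / 0.286 = 7.692e-6 mol.
Φ(unknown) = 2.80e-6 / 7.692e-6 = 0.364.

Φ = 0.364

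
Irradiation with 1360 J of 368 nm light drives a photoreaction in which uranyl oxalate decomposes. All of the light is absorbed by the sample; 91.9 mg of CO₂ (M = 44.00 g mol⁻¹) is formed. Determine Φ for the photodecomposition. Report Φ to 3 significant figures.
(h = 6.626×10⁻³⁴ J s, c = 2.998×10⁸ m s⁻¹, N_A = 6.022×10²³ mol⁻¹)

Φ = 0.499

Product: 91.9 mg / 44.00 g mol⁻¹ = 0.002089 mol.
Photon energy at 368 nm: hc/λ = (6.626×10⁻³⁴)(2.998×10⁸)/(368×10⁻⁹) = 5.398×10⁻¹⁹ J.
Photons incident: 1360 / 5.398×10⁻¹⁹ = 2.519×10²¹, i.e. 2.519×10²¹/6.022×10²³ = 0.004183 mol.
Φ = 0.002089 mol / 0.004183 mol photons = 0.499.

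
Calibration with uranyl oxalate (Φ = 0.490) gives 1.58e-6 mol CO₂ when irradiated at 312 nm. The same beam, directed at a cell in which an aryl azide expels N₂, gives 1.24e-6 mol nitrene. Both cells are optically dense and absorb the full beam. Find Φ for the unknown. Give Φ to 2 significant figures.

Photons absorbed by the actinometer: 1.58e-6 / 0.490 = 3.224e-6 mol.
Φ(unknown) = 1.24e-6 / 3.224e-6 = 0.38.

Φ = 0.38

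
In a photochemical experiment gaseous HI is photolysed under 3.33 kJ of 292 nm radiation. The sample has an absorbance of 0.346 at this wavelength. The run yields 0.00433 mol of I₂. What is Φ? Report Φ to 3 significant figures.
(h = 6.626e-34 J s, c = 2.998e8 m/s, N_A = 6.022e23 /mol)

Φ = 0.970

Photon energy at 292 nm: hc/λ = (6.626e-34)(2.998e8)/(292e-9) = 6.803e-19 J.
Incident energy: 3.33 kJ = 3330 J.
Photons incident: 3330 / 6.803e-19 = 4.895e21, i.e. 4.895e21/6.022e23 = 0.008129 mol.
Fraction absorbed: 1 − 10^(−0.346) = 0.5492.
Photons absorbed: 0.5492 × 0.008129 = 0.004464 mol.
Φ = 0.00433 mol / 0.004464 mol photons = 0.970.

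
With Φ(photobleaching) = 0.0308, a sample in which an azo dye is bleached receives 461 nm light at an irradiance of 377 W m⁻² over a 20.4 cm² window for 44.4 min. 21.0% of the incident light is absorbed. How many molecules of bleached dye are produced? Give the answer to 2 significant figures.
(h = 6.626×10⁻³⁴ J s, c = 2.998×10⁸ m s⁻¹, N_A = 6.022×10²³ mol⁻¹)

Photon energy at 461 nm: hc/λ = (6.626×10⁻³⁴)(2.998×10⁸)/(461×10⁻⁹) = 4.309×10⁻¹⁹ J.
Energy delivered: (377 W m⁻²)(20.4×10⁻⁴ m²)(2664 s) = 2049 J.
Photons incident: 2049 / 4.309×10⁻¹⁹ = 4.755×10²¹, i.e. 4.755×10²¹/6.022×10²³ = 0.007896 mol.
Photons absorbed: 0.210 × 0.007896 = 0.001658 mol.
Product: Φ × n_abs = 0.0308 × 0.001658 = 5.107×10⁻⁵ mol.
As a count: 5.107×10⁻⁵ × 6.022×10²³ = 3.1×10¹⁹.

3.1×10¹⁹ molecules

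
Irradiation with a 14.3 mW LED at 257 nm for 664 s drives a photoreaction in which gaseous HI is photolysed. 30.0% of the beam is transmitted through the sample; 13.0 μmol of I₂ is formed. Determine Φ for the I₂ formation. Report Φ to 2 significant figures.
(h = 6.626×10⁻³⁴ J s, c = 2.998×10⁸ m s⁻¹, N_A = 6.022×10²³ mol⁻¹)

Φ = 0.91

Product: 13.0 μmol = 1.30×10⁻⁵ mol.
Photon energy at 257 nm: hc/λ = (6.626×10⁻³⁴)(2.998×10⁸)/(257×10⁻⁹) = 7.729×10⁻¹⁹ J.
Energy delivered: (14.3 mW)(664 s) = 9.495 J.
Photons incident: 9.495 / 7.729×10⁻¹⁹ = 1.228×10¹⁹, i.e. 1.228×10¹⁹/6.022×10²³ = 2.039×10⁻⁵ mol.
Fraction absorbed: 1 − 30.0/100 = 0.7000.
Photons absorbed: 0.7000 × 2.039×10⁻⁵ = 1.427×10⁻⁵ mol.
Φ = 1.30×10⁻⁵ mol / 1.427×10⁻⁵ mol photons = 0.91.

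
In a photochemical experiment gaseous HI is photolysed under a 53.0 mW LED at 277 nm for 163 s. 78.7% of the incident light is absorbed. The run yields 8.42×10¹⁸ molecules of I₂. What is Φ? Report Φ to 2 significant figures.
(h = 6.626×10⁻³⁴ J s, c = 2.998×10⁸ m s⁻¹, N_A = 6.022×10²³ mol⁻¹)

Product: 8.42×10¹⁸ / 6.022×10²³ = 1.398×10⁻⁵ mol.
Photon energy at 277 nm: hc/λ = (6.626×10⁻³⁴)(2.998×10⁸)/(277×10⁻⁹) = 7.171×10⁻¹⁹ J.
Energy delivered: (53.0 mW)(163 s) = 8.639 J.
Photons incident: 8.639 / 7.171×10⁻¹⁹ = 1.205×10¹⁹, i.e. 1.205×10¹⁹/6.022×10²³ = 2.001×10⁻⁵ mol.
Photons absorbed: 0.787 × 2.001×10⁻⁵ = 1.575×10⁻⁵ mol.
Φ = 1.398×10⁻⁵ mol / 1.575×10⁻⁵ mol photons = 0.89.

Φ = 0.89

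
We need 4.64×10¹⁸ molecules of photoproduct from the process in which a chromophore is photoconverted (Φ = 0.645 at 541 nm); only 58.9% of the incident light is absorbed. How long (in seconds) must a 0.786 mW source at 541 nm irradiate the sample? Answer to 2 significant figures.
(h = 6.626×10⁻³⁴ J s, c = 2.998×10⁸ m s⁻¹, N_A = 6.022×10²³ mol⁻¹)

t ≈ 5700 s

Product: 4.64×10¹⁸ / 6.022×10²³ = 7.705×10⁻⁶ mol.
Photons that must be absorbed: 7.705×10⁻⁶ / 0.645 = 1.195×10⁻⁵ mol.
Incident photons needed: 1.195×10⁻⁵ / 0.589 = 2.029×10⁻⁵ mol.
Photon energy: hc/λ = 3.672×10⁻¹⁹ J; per mole, 2.211×10⁵ J mol⁻¹.
Energy required: 2.029×10⁻⁵ × 2.211×10⁵ = 4.486 J.
Time: 4.486 J / 0.000786 W = 5700 s.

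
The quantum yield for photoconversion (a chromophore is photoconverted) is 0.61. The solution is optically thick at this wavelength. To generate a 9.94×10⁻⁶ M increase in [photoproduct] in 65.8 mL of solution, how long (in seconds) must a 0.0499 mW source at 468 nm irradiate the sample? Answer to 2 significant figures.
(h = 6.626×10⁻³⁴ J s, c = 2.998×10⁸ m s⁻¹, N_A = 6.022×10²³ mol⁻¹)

Product: (9.94×10⁻⁶ M)(0.0658 L) = 6.541×10⁻⁷ mol.
Photons that must be absorbed: 6.541×10⁻⁷ / 0.61 = 1.072×10⁻⁶ mol.
Photon energy: hc/λ = 4.245×10⁻¹⁹ J; per mole, 2.556×10⁵ J mol⁻¹.
Energy required: 1.072×10⁻⁶ × 2.556×10⁵ = 0.2740 J.
Time: 0.2740 J / 4.99e-05 W = 5500 s.

t ≈ 5500 s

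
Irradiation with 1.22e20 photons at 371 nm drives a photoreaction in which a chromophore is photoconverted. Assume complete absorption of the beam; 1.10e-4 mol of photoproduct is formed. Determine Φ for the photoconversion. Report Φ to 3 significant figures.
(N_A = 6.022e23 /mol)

Φ = 0.543

Moles of photons: 1.22e20 / 6.022e23 = 2.026e-4 mol.
Φ = 1.10e-4 mol / 2.026e-4 mol photons = 0.543.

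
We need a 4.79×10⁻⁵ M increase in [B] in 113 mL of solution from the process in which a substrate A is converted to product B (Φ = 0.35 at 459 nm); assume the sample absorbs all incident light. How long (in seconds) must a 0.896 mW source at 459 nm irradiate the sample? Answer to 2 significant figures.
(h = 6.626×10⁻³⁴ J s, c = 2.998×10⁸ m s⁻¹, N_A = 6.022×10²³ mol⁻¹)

Product: (4.79×10⁻⁵ M)(0.113 L) = 5.413×10⁻⁶ mol.
Photons that must be absorbed: 5.413×10⁻⁶ / 0.35 = 1.547×10⁻⁵ mol.
Photon energy: hc/λ = 4.328×10⁻¹⁹ J; per mole, 2.606×10⁵ J mol⁻¹.
Energy required: 1.547×10⁻⁵ × 2.606×10⁵ = 4.031 J.
Time: 4.031 J / 0.000896 W = 4500 s.

t ≈ 4500 s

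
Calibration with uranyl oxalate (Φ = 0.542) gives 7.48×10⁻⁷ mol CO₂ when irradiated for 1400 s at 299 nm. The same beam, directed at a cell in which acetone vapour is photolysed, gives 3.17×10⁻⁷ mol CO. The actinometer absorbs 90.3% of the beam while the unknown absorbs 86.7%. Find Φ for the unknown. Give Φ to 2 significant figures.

Φ = 0.24

Photons absorbed by the actinometer: 7.48×10⁻⁷ / 0.542 = 1.380×10⁻⁶ mol.
Incident flux: 1.380×10⁻⁶ / 0.903 = 1.528×10⁻⁶ einstein.
Absorbed by unknown: 0.867 × 1.528×10⁻⁶ = 1.325×10⁻⁶ mol.
Φ(unknown) = 3.17×10⁻⁷ / 1.325×10⁻⁶ = 0.24.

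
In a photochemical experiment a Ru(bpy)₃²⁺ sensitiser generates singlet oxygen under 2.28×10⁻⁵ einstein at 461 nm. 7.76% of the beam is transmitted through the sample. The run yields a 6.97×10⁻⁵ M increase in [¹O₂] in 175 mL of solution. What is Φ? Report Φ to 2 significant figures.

Φ = 0.58

Product: (6.97×10⁻⁵ M)(0.175 L) = 1.220×10⁻⁵ mol.
Fraction absorbed: 1 − 7.76/100 = 0.9224.
Photons absorbed: 0.9224 × 2.28×10⁻⁵ = 2.103×10⁻⁵ mol.
Φ = 1.220×10⁻⁵ mol / 2.103×10⁻⁵ mol photons = 0.58.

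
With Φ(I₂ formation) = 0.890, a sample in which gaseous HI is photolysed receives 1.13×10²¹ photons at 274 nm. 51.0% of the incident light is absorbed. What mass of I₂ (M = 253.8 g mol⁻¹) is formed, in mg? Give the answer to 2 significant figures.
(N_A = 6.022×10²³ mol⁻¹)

Moles of photons: 1.13×10²¹ / 6.022×10²³ = 0.001876 mol.
Photons absorbed: 0.510 × 0.001876 = 9.568×10⁻⁴ mol.
Product: Φ × n_abs = 0.890 × 9.568×10⁻⁴ = 8.516×10⁻⁴ mol.
Mass: 8.516×10⁻⁴ × 253.8 = 0.2161 g = 220 mg.

220 mg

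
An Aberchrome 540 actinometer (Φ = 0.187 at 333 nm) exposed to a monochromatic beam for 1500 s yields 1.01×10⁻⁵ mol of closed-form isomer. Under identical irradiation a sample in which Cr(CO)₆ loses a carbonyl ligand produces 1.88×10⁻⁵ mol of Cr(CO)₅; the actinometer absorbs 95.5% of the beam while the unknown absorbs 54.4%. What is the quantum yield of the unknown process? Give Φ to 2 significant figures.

Φ = 0.61

Photons absorbed by the actinometer: 1.01×10⁻⁵ / 0.187 = 5.401×10⁻⁵ mol.
Incident flux: 5.401×10⁻⁵ / 0.955 = 5.655×10⁻⁵ einstein.
Absorbed by unknown: 0.544 × 5.655×10⁻⁵ = 3.076×10⁻⁵ mol.
Φ(unknown) = 1.88×10⁻⁵ / 3.076×10⁻⁵ = 0.61.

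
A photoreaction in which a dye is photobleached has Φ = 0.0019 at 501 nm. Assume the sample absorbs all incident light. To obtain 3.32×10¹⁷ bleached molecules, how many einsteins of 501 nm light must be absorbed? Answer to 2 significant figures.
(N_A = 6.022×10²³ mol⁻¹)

2.9×10⁻⁴ einstein

Product: 3.32×10¹⁷ / 6.022×10²³ = 5.513×10⁻⁷ mol.
Photons that must be absorbed: 5.513×10⁻⁷ / 0.0019 = 2.902×10⁻⁴ mol.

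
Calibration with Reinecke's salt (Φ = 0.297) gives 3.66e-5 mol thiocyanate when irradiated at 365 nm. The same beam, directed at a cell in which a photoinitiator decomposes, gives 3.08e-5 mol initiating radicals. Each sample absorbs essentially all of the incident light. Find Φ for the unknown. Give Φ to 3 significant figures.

Photons absorbed by the actinometer: 3.66e-5 / 0.297 = 1.232e-4 mol.
Φ(unknown) = 3.08e-5 / 1.232e-4 = 0.250.

Φ = 0.250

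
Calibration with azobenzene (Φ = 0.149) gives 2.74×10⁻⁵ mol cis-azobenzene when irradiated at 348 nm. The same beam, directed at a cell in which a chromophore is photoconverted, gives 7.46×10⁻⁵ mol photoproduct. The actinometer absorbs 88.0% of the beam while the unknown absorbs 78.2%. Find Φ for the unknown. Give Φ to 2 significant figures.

Φ = 0.46

Photons absorbed by the actinometer: 2.74×10⁻⁵ / 0.149 = 1.839×10⁻⁴ mol.
Incident flux: 1.839×10⁻⁴ / 0.880 = 2.090×10⁻⁴ einstein.
Absorbed by unknown: 0.782 × 2.090×10⁻⁴ = 1.634×10⁻⁴ mol.
Φ(unknown) = 7.46×10⁻⁵ / 1.634×10⁻⁴ = 0.46.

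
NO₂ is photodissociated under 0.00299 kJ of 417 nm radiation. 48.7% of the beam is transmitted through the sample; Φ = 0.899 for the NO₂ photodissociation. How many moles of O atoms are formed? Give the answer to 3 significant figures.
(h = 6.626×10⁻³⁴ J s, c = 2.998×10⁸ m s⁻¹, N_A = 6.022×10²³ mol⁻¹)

4.81×10⁻⁶ mol

Photon energy at 417 nm: hc/λ = (6.626×10⁻³⁴)(2.998×10⁸)/(417×10⁻⁹) = 4.764×10⁻¹⁹ J.
Incident energy: 0.00299 kJ = 2.99 J.
Photons incident: 2.99 / 4.764×10⁻¹⁹ = 6.276×10¹⁸, i.e. 6.276×10¹⁸/6.022×10²³ = 1.042×10⁻⁵ mol.
Fraction absorbed: 1 − 48.7/100 = 0.5130.
Photons absorbed: 0.5130 × 1.042×10⁻⁵ = 5.345×10⁻⁶ mol.
Product: Φ × n_abs = 0.899 × 5.345×10⁻⁶ = 4.805×10⁻⁶ mol.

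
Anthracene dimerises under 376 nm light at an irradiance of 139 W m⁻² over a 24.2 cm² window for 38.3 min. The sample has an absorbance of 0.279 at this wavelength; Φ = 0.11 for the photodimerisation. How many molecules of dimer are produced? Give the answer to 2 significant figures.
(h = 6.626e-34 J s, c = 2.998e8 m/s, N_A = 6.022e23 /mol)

Photon energy at 376 nm: hc/λ = (6.626e-34)(2.998e8)/(376e-9) = 5.283e-19 J.
Energy delivered: (139 W m⁻²)(24.2e-4 m²)(2298 s) = 773.0 J.
Photons incident: 773.0 / 5.283e-19 = 1.463e21, i.e. 1.463e21/6.022e23 = 0.002429 mol.
Fraction absorbed: 1 − 10^(−0.279) = 0.4740.
Photons absorbed: 0.4740 × 0.002429 = 0.001151 mol.
Product: Φ × n_abs = 0.11 × 0.001151 = 1.266e-4 mol.
As a count: 1.266e-4 × 6.022e23 = 7.6e19.

7.6e19 molecules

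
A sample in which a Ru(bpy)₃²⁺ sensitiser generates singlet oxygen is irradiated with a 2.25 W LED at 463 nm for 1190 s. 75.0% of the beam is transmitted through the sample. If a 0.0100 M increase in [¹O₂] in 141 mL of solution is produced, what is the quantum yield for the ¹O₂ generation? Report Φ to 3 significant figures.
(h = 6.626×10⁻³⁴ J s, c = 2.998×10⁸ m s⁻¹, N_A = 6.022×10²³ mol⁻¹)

Φ = 0.544

Product: (0.0100 M)(0.141 L) = 0.001410 mol.
Photon energy at 463 nm: hc/λ = (6.626×10⁻³⁴)(2.998×10⁸)/(463×10⁻⁹) = 4.290×10⁻¹⁹ J.
Energy delivered: (2.25 W)(1190 s) = 2678 J.
Photons incident: 2678 / 4.290×10⁻¹⁹ = 6.242×10²¹, i.e. 6.242×10²¹/6.022×10²³ = 0.01037 mol.
Fraction absorbed: 1 − 75.0/100 = 0.2500.
Photons absorbed: 0.2500 × 0.01037 = 0.002593 mol.
Φ = 0.001410 mol / 0.002593 mol photons = 0.544.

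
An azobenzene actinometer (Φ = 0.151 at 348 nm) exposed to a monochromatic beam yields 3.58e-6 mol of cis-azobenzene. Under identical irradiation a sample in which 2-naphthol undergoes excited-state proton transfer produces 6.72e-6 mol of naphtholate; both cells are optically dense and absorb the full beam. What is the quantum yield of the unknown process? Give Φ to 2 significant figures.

Photons absorbed by the actinometer: 3.58e-6 / 0.151 = 2.371e-5 mol.
Φ(unknown) = 6.72e-6 / 2.371e-5 = 0.28.

Φ = 0.28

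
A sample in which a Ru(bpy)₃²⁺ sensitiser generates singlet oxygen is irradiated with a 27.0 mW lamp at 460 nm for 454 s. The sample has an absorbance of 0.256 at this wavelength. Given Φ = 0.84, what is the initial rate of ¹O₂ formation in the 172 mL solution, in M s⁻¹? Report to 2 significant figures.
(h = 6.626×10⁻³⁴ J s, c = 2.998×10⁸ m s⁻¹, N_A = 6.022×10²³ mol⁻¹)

2.3×10⁻⁷ M s⁻¹

Photon energy at 460 nm: hc/λ = (6.626×10⁻³⁴)(2.998×10⁸)/(460×10⁻⁹) = 4.318×10⁻¹⁹ J.
Energy delivered: (27.0 mW)(454 s) = 12.26 J.
Photons incident: 12.26 / 4.318×10⁻¹⁹ = 2.839×10¹⁹, i.e. 2.839×10¹⁹/6.022×10²³ = 4.714×10⁻⁵ mol.
Fraction absorbed: 1 − 10^(−0.256) = 0.4454.
Photons absorbed: 0.4454 × 4.714×10⁻⁵ = 2.100×10⁻⁵ mol.
Product formed: 0.84 × 2.100×10⁻⁵ = 1.764×10⁻⁵ mol.
Rate: 1.764×10⁻⁵ mol / (454 s × 0.172 L) = 2.3×10⁻⁷ M s⁻¹.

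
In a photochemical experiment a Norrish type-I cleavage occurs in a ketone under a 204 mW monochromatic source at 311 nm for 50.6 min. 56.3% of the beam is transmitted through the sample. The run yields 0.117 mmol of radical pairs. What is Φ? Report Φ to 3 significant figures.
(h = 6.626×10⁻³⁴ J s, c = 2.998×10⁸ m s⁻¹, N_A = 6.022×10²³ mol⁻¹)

Φ = 0.166

Product: 0.117 mmol = 1.17×10⁻⁴ mol.
Photon energy at 311 nm: hc/λ = (6.626×10⁻³⁴)(2.998×10⁸)/(311×10⁻⁹) = 6.387×10⁻¹⁹ J.
Energy delivered: (204 mW)(3036 s) = 619.3 J.
Photons incident: 619.3 / 6.387×10⁻¹⁹ = 9.696×10²⁰, i.e. 9.696×10²⁰/6.022×10²³ = 0.001610 mol.
Fraction absorbed: 1 − 56.3/100 = 0.4370.
Photons absorbed: 0.4370 × 0.001610 = 7.036×10⁻⁴ mol.
Φ = 1.17×10⁻⁴ mol / 7.036×10⁻⁴ mol photons = 0.166.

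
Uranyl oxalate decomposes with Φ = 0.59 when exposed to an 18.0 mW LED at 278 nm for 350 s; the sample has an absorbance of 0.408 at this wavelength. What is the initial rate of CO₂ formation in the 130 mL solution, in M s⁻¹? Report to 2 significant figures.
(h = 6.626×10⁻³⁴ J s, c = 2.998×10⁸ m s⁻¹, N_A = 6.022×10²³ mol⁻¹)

1.2×10⁻⁷ M s⁻¹

Photon energy at 278 nm: hc/λ = (6.626×10⁻³⁴)(2.998×10⁸)/(278×10⁻⁹) = 7.146×10⁻¹⁹ J.
Energy delivered: (18.0 mW)(350 s) = 6.300 J.
Photons incident: 6.300 / 7.146×10⁻¹⁹ = 8.816×10¹⁸, i.e. 8.816×10¹⁸/6.022×10²³ = 1.464×10⁻⁵ mol.
Fraction absorbed: 1 − 10^(−0.408) = 0.6092.
Photons absorbed: 0.6092 × 1.464×10⁻⁵ = 8.919×10⁻⁶ mol.
Product formed: 0.59 × 8.919×10⁻⁶ = 5.262×10⁻⁶ mol.
Rate: 5.262×10⁻⁶ mol / (350 s × 0.13 L) = 1.2×10⁻⁷ M s⁻¹.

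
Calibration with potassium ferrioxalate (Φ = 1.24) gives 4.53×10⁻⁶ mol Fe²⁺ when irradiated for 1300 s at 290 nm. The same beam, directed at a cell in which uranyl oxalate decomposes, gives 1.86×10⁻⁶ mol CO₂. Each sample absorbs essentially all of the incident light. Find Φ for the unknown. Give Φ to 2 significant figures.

Photons absorbed by the actinometer: 4.53×10⁻⁶ / 1.24 = 3.653×10⁻⁶ mol.
Φ(unknown) = 1.86×10⁻⁶ / 3.653×10⁻⁶ = 0.51.

Φ = 0.51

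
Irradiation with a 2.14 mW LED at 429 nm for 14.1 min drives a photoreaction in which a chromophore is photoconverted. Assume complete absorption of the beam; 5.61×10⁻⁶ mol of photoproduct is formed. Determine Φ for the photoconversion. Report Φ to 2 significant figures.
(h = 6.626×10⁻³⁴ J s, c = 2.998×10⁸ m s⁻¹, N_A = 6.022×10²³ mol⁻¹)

Φ = 0.86

Photon energy at 429 nm: hc/λ = (6.626×10⁻³⁴)(2.998×10⁸)/(429×10⁻⁹) = 4.630×10⁻¹⁹ J.
Energy delivered: (2.14 mW)(846 s) = 1.810 J.
Photons incident: 1.810 / 4.630×10⁻¹⁹ = 3.909×10¹⁸, i.e. 3.909×10¹⁸/6.022×10²³ = 6.491×10⁻⁶ mol.
Φ = 5.61×10⁻⁶ mol / 6.491×10⁻⁶ mol photons = 0.86.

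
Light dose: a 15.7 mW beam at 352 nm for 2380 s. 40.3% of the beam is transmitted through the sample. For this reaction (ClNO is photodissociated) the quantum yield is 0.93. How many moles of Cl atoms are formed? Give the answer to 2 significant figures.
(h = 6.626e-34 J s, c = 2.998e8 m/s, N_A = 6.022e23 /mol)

6.1e-5 mol

Photon energy at 352 nm: hc/λ = (6.626e-34)(2.998e8)/(352e-9) = 5.643e-19 J.
Energy delivered: (15.7 mW)(2380 s) = 37.37 J.
Photons incident: 37.37 / 5.643e-19 = 6.622e19, i.e. 6.622e19/6.022e23 = 1.100e-4 mol.
Fraction absorbed: 1 − 40.3/100 = 0.5970.
Photons absorbed: 0.5970 × 1.100e-4 = 6.567e-5 mol.
Product: Φ × n_abs = 0.93 × 6.567e-5 = 6.107e-5 mol.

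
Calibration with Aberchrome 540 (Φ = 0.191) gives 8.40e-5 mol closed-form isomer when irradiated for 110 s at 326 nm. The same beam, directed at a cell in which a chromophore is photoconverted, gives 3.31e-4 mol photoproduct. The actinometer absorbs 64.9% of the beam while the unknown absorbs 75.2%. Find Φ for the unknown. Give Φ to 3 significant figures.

Φ = 0.650

Photons absorbed by the actinometer: 8.40e-5 / 0.191 = 4.398e-4 mol.
Incident flux: 4.398e-4 / 0.649 = 6.777e-4 einstein.
Absorbed by unknown: 0.752 × 6.777e-4 = 5.096e-4 mol.
Φ(unknown) = 3.31e-4 / 5.096e-4 = 0.650.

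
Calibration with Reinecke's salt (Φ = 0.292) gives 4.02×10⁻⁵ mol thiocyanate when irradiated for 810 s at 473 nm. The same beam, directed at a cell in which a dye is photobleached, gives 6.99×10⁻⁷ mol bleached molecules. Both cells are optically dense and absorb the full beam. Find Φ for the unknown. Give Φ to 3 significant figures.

Photons absorbed by the actinometer: 4.02×10⁻⁵ / 0.292 = 1.377×10⁻⁴ mol.
Φ(unknown) = 6.99×10⁻⁷ / 1.377×10⁻⁴ = 0.00508.

Φ = 0.00508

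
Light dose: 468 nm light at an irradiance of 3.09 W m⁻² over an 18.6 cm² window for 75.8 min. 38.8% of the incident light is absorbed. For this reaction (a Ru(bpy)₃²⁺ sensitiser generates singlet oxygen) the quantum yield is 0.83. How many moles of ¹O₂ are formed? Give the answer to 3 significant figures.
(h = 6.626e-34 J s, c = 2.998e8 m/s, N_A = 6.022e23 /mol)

3.29e-5 mol

Photon energy at 468 nm: hc/λ = (6.626e-34)(2.998e8)/(468e-9) = 4.245e-19 J.
Energy delivered: (3.09 W m⁻²)(18.6e-4 m²)(4548 s) = 26.14 J.
Photons incident: 26.14 / 4.245e-19 = 6.158e19, i.e. 6.158e19/6.022e23 = 1.023e-4 mol.
Photons absorbed: 0.388 × 1.023e-4 = 3.969e-5 mol.
Product: Φ × n_abs = 0.83 × 3.969e-5 = 3.294e-5 mol.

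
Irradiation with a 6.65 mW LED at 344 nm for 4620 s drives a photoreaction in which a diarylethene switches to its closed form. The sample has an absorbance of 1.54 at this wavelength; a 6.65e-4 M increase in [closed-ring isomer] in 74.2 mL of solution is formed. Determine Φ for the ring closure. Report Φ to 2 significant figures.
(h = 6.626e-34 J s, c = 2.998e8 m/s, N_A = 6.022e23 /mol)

Product: (6.65e-4 M)(0.0742 L) = 4.934e-5 mol.
Photon energy at 344 nm: hc/λ = (6.626e-34)(2.998e8)/(344e-9) = 5.775e-19 J.
Energy delivered: (6.65 mW)(4620 s) = 30.72 J.
Photons incident: 30.72 / 5.775e-19 = 5.319e19, i.e. 5.319e19/6.022e23 = 8.833e-5 mol.
Fraction absorbed: 1 − 10^(−1.54) = 0.9712.
Photons absorbed: 0.9712 × 8.833e-5 = 8.579e-5 mol.
Φ = 4.934e-5 mol / 8.579e-5 mol photons = 0.58.

Φ = 0.58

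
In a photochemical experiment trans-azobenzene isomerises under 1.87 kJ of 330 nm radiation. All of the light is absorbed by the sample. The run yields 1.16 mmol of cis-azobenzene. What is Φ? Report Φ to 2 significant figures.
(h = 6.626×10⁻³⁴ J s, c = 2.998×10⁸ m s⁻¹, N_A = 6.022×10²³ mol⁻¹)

Φ = 0.22

Product: 1.16 mmol = 0.00116 mol.
Photon energy at 330 nm: hc/λ = (6.626×10⁻³⁴)(2.998×10⁸)/(330×10⁻⁹) = 6.020×10⁻¹⁹ J.
Incident energy: 1.87 kJ = 1870 J.
Photons incident: 1870 / 6.020×10⁻¹⁹ = 3.106×10²¹, i.e. 3.106×10²¹/6.022×10²³ = 0.005158 mol.
Φ = 0.00116 mol / 0.005158 mol photons = 0.22.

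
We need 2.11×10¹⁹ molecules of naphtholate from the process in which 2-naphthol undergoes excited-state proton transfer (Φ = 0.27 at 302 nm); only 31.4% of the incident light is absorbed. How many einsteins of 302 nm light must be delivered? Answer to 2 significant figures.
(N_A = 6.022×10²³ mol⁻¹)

Product: 2.11×10¹⁹ / 6.022×10²³ = 3.504×10⁻⁵ mol.
Photons that must be absorbed: 3.504×10⁻⁵ / 0.27 = 1.298×10⁻⁴ mol.
Incident photons needed: 1.298×10⁻⁴ / 0.314 = 4.134×10⁻⁴ mol.

4.1×10⁻⁴ einstein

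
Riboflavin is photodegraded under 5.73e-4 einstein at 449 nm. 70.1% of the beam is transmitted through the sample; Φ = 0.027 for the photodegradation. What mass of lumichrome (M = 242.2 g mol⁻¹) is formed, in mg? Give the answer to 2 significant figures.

1.1 mg

Fraction absorbed: 1 − 70.1/100 = 0.2990.
Photons absorbed: 0.2990 × 5.73e-4 = 1.713e-4 mol.
Product: Φ × n_abs = 0.027 × 1.713e-4 = 4.625e-6 mol.
Mass: 4.625e-6 × 242.2 = 0.001120 g = 1.1 mg.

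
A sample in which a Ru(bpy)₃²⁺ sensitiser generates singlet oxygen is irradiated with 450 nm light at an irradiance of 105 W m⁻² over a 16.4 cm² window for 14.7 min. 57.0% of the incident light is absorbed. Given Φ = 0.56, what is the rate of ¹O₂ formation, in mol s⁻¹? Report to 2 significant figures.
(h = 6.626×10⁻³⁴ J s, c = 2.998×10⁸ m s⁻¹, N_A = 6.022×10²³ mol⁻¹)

Photon energy at 450 nm: hc/λ = (6.626×10⁻³⁴)(2.998×10⁸)/(450×10⁻⁹) = 4.414×10⁻¹⁹ J.
Energy delivered: (105 W m⁻²)(16.4×10⁻⁴ m²)(882 s) = 151.9 J.
Photons incident: 151.9 / 4.414×10⁻¹⁹ = 3.441×10²⁰, i.e. 3.441×10²⁰/6.022×10²³ = 5.714×10⁻⁴ mol.
Photons absorbed: 0.570 × 5.714×10⁻⁴ = 3.257×10⁻⁴ mol.
Product formed: 0.56 × 3.257×10⁻⁴ = 1.824×10⁻⁴ mol.
Rate: 1.824×10⁻⁴ / 882 s = 2.1×10⁻⁷ mol s⁻¹.

2.1×10⁻⁷ mol s⁻¹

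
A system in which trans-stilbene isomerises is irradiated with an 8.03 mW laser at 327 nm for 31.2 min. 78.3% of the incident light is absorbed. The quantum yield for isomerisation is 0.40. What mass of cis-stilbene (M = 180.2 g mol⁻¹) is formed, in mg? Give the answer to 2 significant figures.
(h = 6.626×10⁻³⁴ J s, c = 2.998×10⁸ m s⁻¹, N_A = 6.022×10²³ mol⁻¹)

Photon energy at 327 nm: hc/λ = (6.626×10⁻³⁴)(2.998×10⁸)/(327×10⁻⁹) = 6.075×10⁻¹⁹ J.
Energy delivered: (8.03 mW)(1872 s) = 15.03 J.
Photons incident: 15.03 / 6.075×10⁻¹⁹ = 2.474×10¹⁹, i.e. 2.474×10¹⁹/6.022×10²³ = 4.108×10⁻⁵ mol.
Photons absorbed: 0.783 × 4.108×10⁻⁵ = 3.217×10⁻⁵ mol.
Product: Φ × n_abs = 0.40 × 3.217×10⁻⁵ = 1.287×10⁻⁵ mol.
Mass: 1.287×10⁻⁵ × 180.2 = 0.002319 g = 2.3 mg.

2.3 mg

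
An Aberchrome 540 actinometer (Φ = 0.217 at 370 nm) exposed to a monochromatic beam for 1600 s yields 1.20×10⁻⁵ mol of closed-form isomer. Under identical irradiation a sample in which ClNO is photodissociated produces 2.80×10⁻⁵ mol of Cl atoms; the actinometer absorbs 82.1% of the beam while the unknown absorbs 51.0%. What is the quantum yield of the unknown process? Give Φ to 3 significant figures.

Photons absorbed by the actinometer: 1.20×10⁻⁵ / 0.217 = 5.530×10⁻⁵ mol.
Incident flux: 5.530×10⁻⁵ / 0.821 = 6.736×10⁻⁵ einstein.
Absorbed by unknown: 0.510 × 6.736×10⁻⁵ = 3.435×10⁻⁵ mol.
Φ(unknown) = 2.80×10⁻⁵ / 3.435×10⁻⁵ = 0.815.

Φ = 0.815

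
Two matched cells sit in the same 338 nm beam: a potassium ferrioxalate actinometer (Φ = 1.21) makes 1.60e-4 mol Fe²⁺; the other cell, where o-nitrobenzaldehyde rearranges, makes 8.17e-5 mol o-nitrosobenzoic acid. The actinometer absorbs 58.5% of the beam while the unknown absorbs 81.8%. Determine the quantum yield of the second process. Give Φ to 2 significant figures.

Φ = 0.44

Photons absorbed by the actinometer: 1.60e-4 / 1.21 = 1.322e-4 mol.
Incident flux: 1.322e-4 / 0.585 = 2.260e-4 einstein.
Absorbed by unknown: 0.818 × 2.260e-4 = 1.849e-4 mol.
Φ(unknown) = 8.17e-5 / 1.849e-4 = 0.44.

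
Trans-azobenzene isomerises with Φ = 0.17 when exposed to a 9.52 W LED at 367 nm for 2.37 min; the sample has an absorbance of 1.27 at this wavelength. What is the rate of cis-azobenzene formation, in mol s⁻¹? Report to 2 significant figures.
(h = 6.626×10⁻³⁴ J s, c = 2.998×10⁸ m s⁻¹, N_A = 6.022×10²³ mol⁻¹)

4.7×10⁻⁶ mol s⁻¹

Photon energy at 367 nm: hc/λ = (6.626×10⁻³⁴)(2.998×10⁸)/(367×10⁻⁹) = 5.413×10⁻¹⁹ J.
Energy delivered: (9.52 W)(142.2 s) = 1354 J.
Photons incident: 1354 / 5.413×10⁻¹⁹ = 2.501×10²¹, i.e. 2.501×10²¹/6.022×10²³ = 0.004153 mol.
Fraction absorbed: 1 − 10^(−1.27) = 0.9463.
Photons absorbed: 0.9463 × 0.004153 = 0.003930 mol.
Product formed: 0.17 × 0.003930 = 6.681×10⁻⁴ mol.
Rate: 6.681×10⁻⁴ / 142.2 s = 4.7×10⁻⁶ mol s⁻¹.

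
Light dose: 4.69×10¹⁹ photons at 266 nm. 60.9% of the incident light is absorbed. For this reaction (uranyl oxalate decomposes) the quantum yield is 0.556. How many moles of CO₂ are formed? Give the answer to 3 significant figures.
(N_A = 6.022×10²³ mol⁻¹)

2.64×10⁻⁵ mol

Moles of photons: 4.69×10¹⁹ / 6.022×10²³ = 7.788×10⁻⁵ mol.
Photons absorbed: 0.609 × 7.788×10⁻⁵ = 4.743×10⁻⁵ mol.
Product: Φ × n_abs = 0.556 × 4.743×10⁻⁵ = 2.637×10⁻⁵ mol.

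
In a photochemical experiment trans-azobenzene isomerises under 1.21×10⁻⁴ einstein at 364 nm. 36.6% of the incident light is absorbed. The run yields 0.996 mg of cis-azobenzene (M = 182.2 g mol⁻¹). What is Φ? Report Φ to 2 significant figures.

Φ = 0.12

Product: 0.996 mg / 182.2 g mol⁻¹ = 5.467×10⁻⁶ mol.
Photons absorbed: 0.366 × 1.21×10⁻⁴ = 4.429×10⁻⁵ mol.
Φ = 5.467×10⁻⁶ mol / 4.429×10⁻⁵ mol photons = 0.12.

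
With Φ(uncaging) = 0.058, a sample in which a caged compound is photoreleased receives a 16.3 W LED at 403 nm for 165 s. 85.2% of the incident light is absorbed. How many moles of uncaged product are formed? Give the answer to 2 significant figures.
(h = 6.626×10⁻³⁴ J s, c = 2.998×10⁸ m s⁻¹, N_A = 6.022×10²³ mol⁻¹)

Photon energy at 403 nm: hc/λ = (6.626×10⁻³⁴)(2.998×10⁸)/(403×10⁻⁹) = 4.929×10⁻¹⁹ J.
Energy delivered: (16.3 W)(165 s) = 2690 J.
Photons incident: 2690 / 4.929×10⁻¹⁹ = 5.457×10²¹, i.e. 5.457×10²¹/6.022×10²³ = 0.009062 mol.
Photons absorbed: 0.852 × 0.009062 = 0.007721 mol.
Product: Φ × n_abs = 0.058 × 0.007721 = 4.478×10⁻⁴ mol.

4.5×10⁻⁴ mol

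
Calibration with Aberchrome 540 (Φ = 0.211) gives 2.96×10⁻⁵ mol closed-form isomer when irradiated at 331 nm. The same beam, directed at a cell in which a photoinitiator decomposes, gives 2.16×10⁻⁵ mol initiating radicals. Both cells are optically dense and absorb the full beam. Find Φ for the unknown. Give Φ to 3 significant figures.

Φ = 0.154

Photons absorbed by the actinometer: 2.96×10⁻⁵ / 0.211 = 1.403×10⁻⁴ mol.
Φ(unknown) = 2.16×10⁻⁵ / 1.403×10⁻⁴ = 0.154.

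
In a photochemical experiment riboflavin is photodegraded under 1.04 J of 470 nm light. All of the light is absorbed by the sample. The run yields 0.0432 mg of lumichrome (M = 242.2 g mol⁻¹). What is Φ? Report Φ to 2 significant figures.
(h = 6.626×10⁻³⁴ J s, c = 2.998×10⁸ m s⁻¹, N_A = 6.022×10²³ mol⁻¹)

Product: 0.0432 mg / 242.2 g mol⁻¹ = 1.784×10⁻⁷ mol.
Photon energy at 470 nm: hc/λ = (6.626×10⁻³⁴)(2.998×10⁸)/(470×10⁻⁹) = 4.227×10⁻¹⁹ J.
Photons incident: 1.04 / 4.227×10⁻¹⁹ = 2.460×10¹⁸, i.e. 2.460×10¹⁸/6.022×10²³ = 4.085×10⁻⁶ mol.
Φ = 1.784×10⁻⁷ mol / 4.085×10⁻⁶ mol photons = 0.044.

Φ = 0.044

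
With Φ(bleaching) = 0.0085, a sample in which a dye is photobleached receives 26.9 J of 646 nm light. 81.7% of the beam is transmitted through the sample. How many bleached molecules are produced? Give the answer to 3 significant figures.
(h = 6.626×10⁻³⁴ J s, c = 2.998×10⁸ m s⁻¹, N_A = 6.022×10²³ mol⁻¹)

1.36×10¹⁷ bleached molecules

Photon energy at 646 nm: hc/λ = (6.626×10⁻³⁴)(2.998×10⁸)/(646×10⁻⁹) = 3.075×10⁻¹⁹ J.
Photons incident: 26.9 / 3.075×10⁻¹⁹ = 8.748×10¹⁹, i.e. 8.748×10¹⁹/6.022×10²³ = 1.453×10⁻⁴ mol.
Fraction absorbed: 1 − 81.7/100 = 0.1830.
Photons absorbed: 0.1830 × 1.453×10⁻⁴ = 2.659×10⁻⁵ mol.
Product: Φ × n_abs = 0.0085 × 2.659×10⁻⁵ = 2.260×10⁻⁷ mol.
As a count: 2.260×10⁻⁷ × 6.022×10²³ = 1.36×10¹⁷.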